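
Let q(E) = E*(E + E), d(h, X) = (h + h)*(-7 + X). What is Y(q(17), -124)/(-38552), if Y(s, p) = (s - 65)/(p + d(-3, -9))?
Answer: 513/1079456 ≈ 0.00047524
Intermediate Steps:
d(h, X) = 2*h*(-7 + X) (d(h, X) = (2*h)*(-7 + X) = 2*h*(-7 + X))
q(E) = 2*E² (q(E) = E*(2*E) = 2*E²)
Y(s, p) = (-65 + s)/(96 + p) (Y(s, p) = (s - 65)/(p + 2*(-3)*(-7 - 9)) = (-65 + s)/(p + 2*(-3)*(-16)) = (-65 + s)/(p + 96) = (-65 + s)/(96 + p))
Y(q(17), -124)/(-38552) = ((-65 + 2*17²)/(96 - 124))/(-38552) = ((-65 + 2*289)/(-28))*(-1/38552) = -(-65 + 578)/28*(-1/38552) = -1/28*513*(-1/38552) = -513/28*(-1/38552) = 513/1079456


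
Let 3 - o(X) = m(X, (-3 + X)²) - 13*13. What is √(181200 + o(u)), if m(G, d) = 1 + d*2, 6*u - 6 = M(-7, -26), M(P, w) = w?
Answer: √1631617/3 ≈ 425.78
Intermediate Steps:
u = -10/3 (u = 1 + (⅙)*(-26) = 1 - 13/3 = -10/3 ≈ -3.3333)
m(G, d) = 1 + 2*d
o(X) = 171 - 2*(-3 + X)² (o(X) = 3 - ((1 + 2*(-3 + X)²) - 13*13) = 3 - ((1 + 2*(-3 + X)²) - 169) = 3 - (-168 + 2*(-3 + X)²) = 3 + (168 - 2*(-3 + X)²) = 171 - 2*(-3 + X)²)
√(181200 + o(u)) = √(181200 + (171 - 2*(-3 - 10/3)²)) = √(181200 + (171 - 2*(-19/3)²)) = √(181200 + (171 - 2*361/9)) = √(181200 + (171 - 722/9)) = √(181200 + 817/9) = √(1631617/9) = √1631617/3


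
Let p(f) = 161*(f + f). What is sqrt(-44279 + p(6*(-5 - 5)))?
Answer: I*sqrt(63599) ≈ 252.19*I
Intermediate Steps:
p(f) = 322*f (p(f) = 161*(2*f) = 322*f)
sqrt(-44279 + p(6*(-5 - 5))) = sqrt(-44279 + 322*(6*(-5 - 5))) = sqrt(-44279 + 322*(6*(-10))) = sqrt(-44279 + 322*(-60)) = sqrt(-44279 - 19320) = sqrt(-63599) = I*sqrt(63599)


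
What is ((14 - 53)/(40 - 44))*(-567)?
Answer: -22113/4 ≈ -5528.3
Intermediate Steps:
((14 - 53)/(40 - 44))*(-567) = -39/(-4)*(-567) = -39*(-¼)*(-567) = (39/4)*(-567) = -22113/4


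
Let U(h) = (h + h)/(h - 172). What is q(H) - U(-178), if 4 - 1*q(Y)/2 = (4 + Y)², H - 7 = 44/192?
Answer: -49433431/201600 ≈ -245.21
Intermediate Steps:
U(h) = 2*h/(-172 + h) (U(h) = (2*h)/(-172 + h) = 2*h/(-172 + h))
H = 347/48 (H = 7 + 44/192 = 7 + 44*(1/192) = 7 + 11/48 = 347/48 ≈ 7.2292)
q(Y) = 8 - 2*(4 + Y)²
q(H) - U(-178) = (8 - 2*(4 + 347/48)²) - 2*(-178)/(-172 - 178) = (8 - 2*(539/48)²) - 2*(-178)/(-350) = (8 - 2*290521/2304) - 2*(-178)*(-1)/350 = (8 - 290521/1152) - 1*178/175 = -281305/1152 - 178/175 = -49433431/201600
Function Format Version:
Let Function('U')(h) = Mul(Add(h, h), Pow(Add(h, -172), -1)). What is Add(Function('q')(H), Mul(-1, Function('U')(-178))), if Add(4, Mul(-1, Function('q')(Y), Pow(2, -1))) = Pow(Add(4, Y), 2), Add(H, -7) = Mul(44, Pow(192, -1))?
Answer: Rational(-49433431, 201600) ≈ -245.21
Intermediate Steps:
Function('U')(h) = Mul(2, h, Pow(Add(-172, h), -1)) (Function('U')(h) = Mul(Mul(2, h), Pow(Add(-172, h), -1)) = Mul(2, h, Pow(Add(-172, h), -1)))
H = Rational(347, 48) (H = Add(7, Mul(44, Pow(192, -1))) = Add(7, Mul(44, Rational(1, 192))) = Add(7, Rational(11, 48)) = Rational(347, 48) ≈ 7.2292)
Function('q')(Y) = Add(8, Mul(-2, Pow(Add(4, Y), 2)))
Add(Function('q')(H), Mul(-1, Function('U')(-178))) = Add(Add(8, Mul(-2, Pow(Add(4, Rational(347, 48)), 2))), Mul(-1, Mul(2, -178, Pow(Add(-172, -178), -1)))) = Add(Add(8, Mul(-2, Pow(Rational(539, 48), 2))), Mul(-1, Mul(2, -178, Pow(-350, -1)))) = Add(Add(8, Mul(-2, Rational(290521, 2304))), Mul(-1, Mul(2, -178, Rational(-1, 350)))) = Add(Add(8, Rational(-290521, 1152)), Mul(-1, Rational(178, 175))) = Add(Rational(-281305, 1152), Rational(-178, 175)) = Rational(-49433431, 201600)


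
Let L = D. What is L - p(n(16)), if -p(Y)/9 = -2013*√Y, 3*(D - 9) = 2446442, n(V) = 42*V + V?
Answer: 2446469/3 - 72468*√43 ≈ 3.4029e+5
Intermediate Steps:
n(V) = 43*V
D = 2446469/3 (D = 9 + (⅓)*2446442 = 9 + 2446442/3 = 2446469/3 ≈ 8.1549e+5)
L = 2446469/3 ≈ 8.1549e+5
p(Y) = 18117*√Y (p(Y) = -(-18117)*√Y = 18117*√Y)
L - p(n(16)) = 2446469/3 - 18117*√(43*16) = 2446469/3 - 18117*√688 = 2446469/3 - 18117*4*√43 = 2446469/3 - 72468*√43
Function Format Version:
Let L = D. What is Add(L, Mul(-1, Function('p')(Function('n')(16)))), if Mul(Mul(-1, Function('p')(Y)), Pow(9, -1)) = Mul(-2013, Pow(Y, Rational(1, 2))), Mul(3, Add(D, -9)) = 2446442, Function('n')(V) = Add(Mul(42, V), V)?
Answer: Add(Rational(2446469, 3), Mul(-72468, Pow(43, Rational(1, 2)))) ≈ 3.4029e+5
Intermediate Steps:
Function('n')(V) = Mul(43, V)
D = Rational(2446469, 3) (D = Add(9, Mul(Rational(1, 3), 2446442)) = Add(9, Rational(2446442, 3)) = Rational(2446469, 3) ≈ 8.1549e+5)
L = Rational(2446469, 3) ≈ 8.1549e+5
Function('p')(Y) = Mul(18117, Pow(Y, Rational(1, 2))) (Function('p')(Y) = Mul(-9, Mul(-2013, Pow(Y, Rational(1, 2)))) = Mul(18117, Pow(Y, Rational(1, 2))))
Add(L, Mul(-1, Function('p')(Function('n')(16)))) = Add(Rational(2446469, 3), Mul(-1, Mul(18117, Pow(Mul(43, 16), Rational(1, 2))))) = Add(Rational(2446469, 3), Mul(-1, Mul(18117, Pow(688, Rational(1, 2))))) = Add(Rational(2446469, 3), Mul(-1, Mul(18117, Mul(4, Pow(43, Rational(1, 2)))))) = Add(Rational(2446469, 3), Mul(-1, Mul(72468, Pow(43, Rational(1, 2))))) = Add(Rational(2446469, 3), Mul(-72468, Pow(43, Rational(1, 2))))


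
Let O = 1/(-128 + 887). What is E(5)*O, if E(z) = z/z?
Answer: 1/759 ≈ 0.0013175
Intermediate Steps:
O = 1/759 ≈ 0.0013175
E(z) = 1
E(5)*O = 1*(1/759) = 1/759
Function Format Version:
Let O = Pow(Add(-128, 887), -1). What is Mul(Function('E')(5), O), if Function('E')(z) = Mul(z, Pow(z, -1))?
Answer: Rational(1, 759) ≈ 0.0013175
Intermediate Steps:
O = Rational(1, 759) (O = Pow(759, -1) = Rational(1, 759) ≈ 0.0013175)
Function('E')(z) = 1
Mul(Function('E')(5), O) = Mul(1, Rational(1, 759)) = Rational(1, 759)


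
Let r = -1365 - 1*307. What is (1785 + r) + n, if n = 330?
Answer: 443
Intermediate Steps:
r = -1672 (r = -1365 - 307 = -1672)
(1785 + r) + n = (1785 - 1672) + 330 = 113 + 330 = 443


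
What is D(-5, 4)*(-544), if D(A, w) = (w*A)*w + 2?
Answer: 42432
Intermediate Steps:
D(A, w) = 2 + A*w² (D(A, w) = (A*w)*w + 2 = A*w² + 2 = 2 + A*w²)
D(-5, 4)*(-544) = (2 - 5*4²)*(-544) = (2 - 5*16)*(-544) = (2 - 80)*(-544) = -78*(-544) = 42432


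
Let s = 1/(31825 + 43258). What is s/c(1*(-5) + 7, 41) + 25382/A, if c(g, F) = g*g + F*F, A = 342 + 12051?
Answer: 3211200062003/1567898598015 ≈ 2.0481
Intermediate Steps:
A = 12393
s = 1/75083 ≈ 1.3319e-5
c(g, F) = F² + g² (c(g, F) = g² + F² = F² + g²)
s/c(1*(-5) + 7, 41) + 25382/A = 1/(75083*(41² + (1*(-5) + 7)²)) + 25382/12393 = 1/(75083*(1681 + (-5 + 7)²)) + 25382*(1/12393) = 1/(75083*(1681 + 2²)) + 25382/12393 = 1/(75083*(1681 + 4)) + 25382/12393 = (1/75083)/1685 + 25382/12393 = (1/75083)*(1/1685) + 25382/12393 = 1/126514855 + 25382/12393 = 3211200062003/1567898598015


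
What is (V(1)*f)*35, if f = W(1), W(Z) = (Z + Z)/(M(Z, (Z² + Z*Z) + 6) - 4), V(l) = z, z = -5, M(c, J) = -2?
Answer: 175/3 ≈ 58.333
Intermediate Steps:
V(l) = -5
W(Z) = -Z/3 (W(Z) = (Z + Z)/(-2 - 4) = (2*Z)/(-6) = (2*Z)*(-⅙) = -Z/3)
f = -⅓ (f = -⅓*1 = -⅓ ≈ -0.33333)
(V(1)*f)*35 = -5*(-⅓)*35 = (5/3)*35 = 175/3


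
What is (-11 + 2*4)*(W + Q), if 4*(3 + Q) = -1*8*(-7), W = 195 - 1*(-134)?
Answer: -1020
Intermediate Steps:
W = 329 (W = 195 + 134 = 329)
Q = 11 (Q = -3 + (-1*8*(-7))/4 = -3 + (-8*(-7))/4 = -3 + (1/4)*56 = -3 + 14 = 11)
(-11 + 2*4)*(W + Q) = (-11 + 2*4)*(329 + 11) = (-11 + 8)*340 = -3*340 = -1020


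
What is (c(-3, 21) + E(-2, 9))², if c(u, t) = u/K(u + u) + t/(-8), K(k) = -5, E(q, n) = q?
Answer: 25921/1600 ≈ 16.201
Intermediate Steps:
c(u, t) = -u/5 - t/8 (c(u, t) = u/(-5) + t/(-8) = u*(-⅕) + t*(-⅛) = -u/5 - t/8)
(c(-3, 21) + E(-2, 9))² = ((-⅕*(-3) - ⅛*21) - 2)² = ((⅗ - 21/8) - 2)² = (-81/40 - 2)² = (-161/40)² = 25921/1600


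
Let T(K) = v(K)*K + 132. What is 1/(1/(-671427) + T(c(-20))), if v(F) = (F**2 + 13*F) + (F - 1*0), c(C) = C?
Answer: -671427/1522796437 ≈ -0.00044092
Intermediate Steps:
v(F) = F**2 + 14*F (v(F) = (F**2 + 13*F) + (F + 0) = (F**2 + 13*F) + F = F**2 + 14*F)
T(K) = 132 + K**2*(14 + K) (T(K) = (K*(14 + K))*K + 132 = K**2*(14 + K) + 132 = 132 + K**2*(14 + K))
1/(1/(-671427) + T(c(-20))) = 1/(1/(-671427) + (132 + (-20)**2*(14 - 20))) = 1/(-1/671427 + (132 + 400*(-6))) = 1/(-1/671427 + (132 - 2400)) = 1/(-1/671427 - 2268) = 1/(-1522796437/671427) = -671427/1522796437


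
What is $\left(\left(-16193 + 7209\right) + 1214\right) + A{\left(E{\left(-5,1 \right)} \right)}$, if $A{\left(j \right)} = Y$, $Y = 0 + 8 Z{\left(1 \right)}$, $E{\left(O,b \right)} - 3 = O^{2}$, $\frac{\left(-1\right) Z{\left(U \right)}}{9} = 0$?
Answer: $-7770$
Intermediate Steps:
$Z{\left(U \right)} = 0$ ($Z{\left(U \right)} = \left(-9\right) 0 = 0$)
$E{\left(O,b \right)} = 3 + O^{2}$
$Y = 0$ ($Y = 0 + 8 \cdot 0 = 0 + 0 = 0$)
$A{\left(j \right)} = 0$
$\left(\left(-16193 + 7209\right) + 1214\right) + A{\left(E{\left(-5,1 \right)} \right)} = \left(\left(-16193 + 7209\right) + 1214\right) + 0 = \left(-8984 + 1214\right) + 0 = -7770 + 0 = -7770$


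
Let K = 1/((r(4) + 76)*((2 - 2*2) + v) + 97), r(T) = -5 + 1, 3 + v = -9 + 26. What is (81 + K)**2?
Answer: 6059376964/923521 ≈ 6561.2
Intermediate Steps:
v = 14 (v = -3 + (-9 + 26) = -3 + 17 = 14)
r(T) = -4
K = 1/961 (K = 1/((-4 + 76)*((2 - 2*2) + 14) + 97) = 1/(72*((2 - 4) + 14) + 97) = 1/(72*(-2 + 14) + 97) = 1/(72*12 + 97) = 1/(864 + 97) = 1/961 ≈ 0.0010406)
(81 + K)**2 = (81 + 1/961)**2 = (77842/961)**2 = 6059376964/923521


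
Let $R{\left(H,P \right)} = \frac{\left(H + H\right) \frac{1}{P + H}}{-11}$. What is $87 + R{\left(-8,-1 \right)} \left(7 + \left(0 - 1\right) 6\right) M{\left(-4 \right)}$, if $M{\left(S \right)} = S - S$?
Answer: $87$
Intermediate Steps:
$M{\left(S \right)} = 0$
$R{\left(H,P \right)} = - \frac{2 H}{11 \left(H + P\right)}$ ($R{\left(H,P \right)} = \frac{2 H}{H + P} \left(- \frac{1}{11}\right) = - \frac{2 H}{11 \left(H + P\right)}$)
$87 + R{\left(-8,-1 \right)} \left(7 + \left(0 - 1\right) 6\right) M{\left(-4 \right)} = 87 + \left(-2\right) \left(-8\right) \frac{1}{11 \left(-8\right) + 11 \left(-1\right)} \left(7 + \left(0 - 1\right) 6\right) 0 = 87 + \left(-2\right) \left(-8\right) \frac{1}{-88 - 11} \left(7 - 6\right) 0 = 87 + \left(-2\right) \left(-8\right) \frac{1}{-99} \left(7 - 6\right) 0 = 87 + \left(-2\right) \left(-8\right) \left(- \frac{1}{99}\right) 1 \cdot 0 = 87 - 0 = 87 + 0 = 87$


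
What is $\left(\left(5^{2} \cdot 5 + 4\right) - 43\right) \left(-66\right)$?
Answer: $-5676$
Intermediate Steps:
$\left(\left(5^{2} \cdot 5 + 4\right) - 43\right) \left(-66\right) = \left(\left(25 \cdot 5 + 4\right) - 43\right) \left(-66\right) = \left(\left(125 + 4\right) - 43\right) \left(-66\right) = \left(129 - 43\right) \left(-66\right) = 86 \left(-66\right) = -5676$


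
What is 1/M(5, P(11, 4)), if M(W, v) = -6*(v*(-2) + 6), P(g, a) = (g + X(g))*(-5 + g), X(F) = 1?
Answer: 1/828 ≈ 0.0012077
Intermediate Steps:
P(g, a) = (1 + g)*(-5 + g) (P(g, a) = (g + 1)*(-5 + g) = (1 + g)*(-5 + g))
M(W, v) = -36 + 12*v (M(W, v) = -6*(-2*v + 6) = -6*(6 - 2*v) = -36 + 12*v)
1/M(5, P(11, 4)) = 1/(-36 + 12*(-5 + 11² - 4*11)) = 1/(-36 + 12*(-5 + 121 - 44)) = 1/(-36 + 12*72) = 1/(-36 + 864) = 1/828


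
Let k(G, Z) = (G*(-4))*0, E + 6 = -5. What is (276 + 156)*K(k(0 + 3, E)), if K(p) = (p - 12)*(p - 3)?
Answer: 15552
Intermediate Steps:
E = -11 (E = -6 - 5 = -11)
k(G, Z) = 0 (k(G, Z) = -4*G*0 = 0)
K(p) = (-12 + p)*(-3 + p)
(276 + 156)*K(k(0 + 3, E)) = (276 + 156)*(36 + 0² - 15*0) = 432*(36 + 0 + 0) = 432*36 = 15552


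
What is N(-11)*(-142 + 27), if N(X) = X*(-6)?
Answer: -7590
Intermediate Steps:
N(X) = -6*X
N(-11)*(-142 + 27) = (-6*(-11))*(-142 + 27) = 66*(-115) = -7590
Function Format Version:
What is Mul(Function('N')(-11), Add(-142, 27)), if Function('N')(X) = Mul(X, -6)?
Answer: -7590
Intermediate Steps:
Function('N')(X) = Mul(-6, X)
Mul(Function('N')(-11), Add(-142, 27)) = Mul(Mul(-6, -11), Add(-142, 27)) = Mul(66, -115) = -7590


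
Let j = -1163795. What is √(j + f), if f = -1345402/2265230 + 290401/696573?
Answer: I*√80488148073990445518151781865/262983009465 ≈ 1078.8*I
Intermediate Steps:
f = -139672825058/788949028395 (f = -1345402*1/2265230 + 290401*(1/696573) = -672701/1132615 + 290401/696573 = -139672825058/788949028395 ≈ -0.17704)
√(j + f) = √(-1163795 - 139672825058/788949028395) = √(-918175074173784083/788949028395) = I*√80488148073990445518151781865/262983009465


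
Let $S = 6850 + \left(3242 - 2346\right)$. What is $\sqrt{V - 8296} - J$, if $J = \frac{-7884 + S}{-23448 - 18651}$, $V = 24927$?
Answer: $- \frac{46}{14033} + \sqrt{16631} \approx 128.96$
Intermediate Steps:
$S = 7746$ ($S = 6850 + \left(3242 - 2346\right) = 6850 + 896 = 7746$)
$J = \frac{46}{14033}$ ($J = \frac{-7884 + 7746}{-23448 - 18651} = - \frac{138}{-42099} = \left(-138\right) \left(- \frac{1}{42099}\right) = \frac{46}{14033} \approx 0.003278$)
$\sqrt{V - 8296} - J = \sqrt{24927 - 8296} - \frac{46}{14033} = \sqrt{16631} - \frac{46}{14033} = - \frac{46}{14033} + \sqrt{16631}$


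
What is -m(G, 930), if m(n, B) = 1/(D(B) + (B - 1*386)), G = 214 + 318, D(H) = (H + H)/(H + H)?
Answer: -1/545 ≈ -0.0018349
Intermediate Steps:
D(H) = 1 (D(H) = (2*H)/((2*H)) = (2*H)*(1/(2*H)) = 1)
G = 532
m(n, B) = 1/(-385 + B) (m(n, B) = 1/(1 + (B - 1*386)) = 1/(1 + (B - 386)) = 1/(1 + (-386 + B)) = 1/(-385 + B))
-m(G, 930) = -1/(-385 + 930) = -1/545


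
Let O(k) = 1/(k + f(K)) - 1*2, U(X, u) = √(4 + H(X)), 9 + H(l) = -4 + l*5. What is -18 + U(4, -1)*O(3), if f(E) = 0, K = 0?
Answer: -18 - 5*√11/3 ≈ -23.528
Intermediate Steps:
H(l) = -13 + 5*l (H(l) = -9 + (-4 + l*5) = -9 + (-4 + 5*l) = -13 + 5*l)
U(X, u) = √(-9 + 5*X) (U(X, u) = √(4 + (-13 + 5*X)) = √(-9 + 5*X))
O(k) = -2 + 1/k (O(k) = 1/(k + 0) - 1*2 = 1/k - 2 = -2 + 1/k)
-18 + U(4, -1)*O(3) = -18 + √(-9 + 5*4)*(-2 + 1/3) = -18 + √(-9 + 20)*(-2 + ⅓) = -18 + √11*(-5/3) = -18 - 5*√11/3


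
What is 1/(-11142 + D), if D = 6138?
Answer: -1/5004 ≈ -0.00019984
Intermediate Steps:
1/(-11142 + D) = 1/(-11142 + 6138) = 1/(-5004) = -1/5004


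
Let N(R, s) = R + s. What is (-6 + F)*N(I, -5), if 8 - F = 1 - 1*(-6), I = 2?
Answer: 15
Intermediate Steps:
F = 1 (F = 8 - (1 - 1*(-6)) = 8 - (1 + 6) = 8 - 1*7 = 8 - 7 = 1)
(-6 + F)*N(I, -5) = (-6 + 1)*(2 - 5) = -5*(-3) = 15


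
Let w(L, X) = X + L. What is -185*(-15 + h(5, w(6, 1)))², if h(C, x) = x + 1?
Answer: -9065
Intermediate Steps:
w(L, X) = L + X
h(C, x) = 1 + x
-185*(-15 + h(5, w(6, 1)))² = -185*(-15 + (1 + (6 + 1)))² = -185*(-15 + (1 + 7))² = -185*(-15 + 8)² = -185*(-7)² = -185*49 = -9065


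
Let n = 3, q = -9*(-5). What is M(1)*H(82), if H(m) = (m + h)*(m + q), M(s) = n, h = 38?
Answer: 45720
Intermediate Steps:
q = 45
M(s) = 3
H(m) = (38 + m)*(45 + m) (H(m) = (m + 38)*(m + 45) = (38 + m)*(45 + m))
M(1)*H(82) = 3*(1710 + 82² + 83*82) = 3*(1710 + 6724 + 6806) = 3*15240 = 45720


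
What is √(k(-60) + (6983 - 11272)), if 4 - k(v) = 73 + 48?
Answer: I*√4406 ≈ 66.378*I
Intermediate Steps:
k(v) = -117 (k(v) = 4 - (73 + 48) = 4 - 1*121 = 4 - 121 = -117)
√(k(-60) + (6983 - 11272)) = √(-117 + (6983 - 11272)) = √(-117 - 4289) = √(-4406) = I*√4406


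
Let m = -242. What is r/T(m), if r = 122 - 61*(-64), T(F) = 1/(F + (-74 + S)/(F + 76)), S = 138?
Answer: -80995068/83 ≈ -9.7584e+5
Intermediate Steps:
T(F) = 1/(F + 64/(76 + F)) (T(F) = 1/(F + (-74 + 138)/(F + 76)) = 1/(F + 64/(76 + F)))
r = 4026 (r = 122 + 3904 = 4026)
r/T(m) = 4026/(((76 - 242)/(64 + (-242)² + 76*(-242)))) = 4026/((-166/(64 + 58564 - 18392))) = 4026/((-166/40236)) = 4026/(((1/40236)*(-166))) = 4026/(-83/20118) = 4026*(-20118/83) = -80995068/83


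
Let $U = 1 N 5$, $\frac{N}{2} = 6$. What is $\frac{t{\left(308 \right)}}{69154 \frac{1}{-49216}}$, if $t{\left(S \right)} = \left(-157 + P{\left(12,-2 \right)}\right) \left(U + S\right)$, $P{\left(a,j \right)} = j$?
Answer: $\frac{1439863296}{34577} \approx 41642.0$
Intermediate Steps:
$N = 12$ ($N = 2 \cdot 6 = 12$)
$U = 60$ ($U = 1 \cdot 12 \cdot 5 = 12 \cdot 5 = 60$)
$t{\left(S \right)} = -9540 - 159 S$ ($t{\left(S \right)} = \left(-157 - 2\right) \left(60 + S\right) = - 159 \left(60 + S\right) = -9540 - 159 S$)
$\frac{t{\left(308 \right)}}{69154 \frac{1}{-49216}} = \frac{-9540 - 48972}{69154 \frac{1}{-49216}} = \frac{-9540 - 48972}{69154 \left(- \frac{1}{49216}\right)} = - \frac{58512}{- \frac{34577}{24608}} = \left(-58512\right) \left(- \frac{24608}{34577}\right) = \frac{1439863296}{34577}$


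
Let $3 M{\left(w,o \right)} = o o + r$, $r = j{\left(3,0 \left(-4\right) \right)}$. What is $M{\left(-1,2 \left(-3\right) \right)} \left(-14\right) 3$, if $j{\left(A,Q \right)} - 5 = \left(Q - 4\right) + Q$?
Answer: $-518$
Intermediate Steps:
$j{\left(A,Q \right)} = 1 + 2 Q$ ($j{\left(A,Q \right)} = 5 + \left(\left(Q - 4\right) + Q\right) = 5 + \left(\left(-4 + Q\right) + Q\right) = 5 + \left(-4 + 2 Q\right) = 1 + 2 Q$)
$r = 1$ ($r = 1 + 2 \cdot 0 \left(-4\right) = 1 + 2 \cdot 0 = 1 + 0 = 1$)
$M{\left(w,o \right)} = \frac{1}{3} + \frac{o^{2}}{3}$ ($M{\left(w,o \right)} = \frac{o o + 1}{3} = \frac{o^{2} + 1}{3} = \frac{1 + o^{2}}{3} = \frac{1}{3} + \frac{o^{2}}{3}$)
$M{\left(-1,2 \left(-3\right) \right)} \left(-14\right) 3 = \left(\frac{1}{3} + \frac{\left(2 \left(-3\right)\right)^{2}}{3}\right) \left(-14\right) 3 = \left(\frac{1}{3} + \frac{\left(-6\right)^{2}}{3}\right) \left(-14\right) 3 = \left(\frac{1}{3} + \frac{1}{3} \cdot 36\right) \left(-14\right) 3 = \left(\frac{1}{3} + 12\right) \left(-14\right) 3 = \frac{37}{3} \left(-14\right) 3 = \left(- \frac{518}{3}\right) 3 = -518$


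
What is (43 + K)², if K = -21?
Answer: 484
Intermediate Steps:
(43 + K)² = (43 - 21)² = 22² = 484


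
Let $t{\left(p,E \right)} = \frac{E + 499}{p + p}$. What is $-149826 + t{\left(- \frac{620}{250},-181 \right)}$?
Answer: $- \frac{9293187}{62} \approx -1.4989 \cdot 10^{5}$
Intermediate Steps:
$t{\left(p,E \right)} = \frac{499 + E}{2 p}$
$-149826 + t{\left(- \frac{620}{250},-181 \right)} = -149826 + \frac{499 - 181}{2 \left(- \frac{620}{250}\right)} = -149826 + \frac{1}{2} \frac{1}{\left(-620\right) \frac{1}{250}} \cdot 318 = -149826 + \frac{1}{2} \frac{1}{- \frac{62}{25}} \cdot 318 = -149826 + \frac{1}{2} \left(- \frac{25}{62}\right) 318 = -149826 - \frac{3975}{62} = - \frac{9293187}{62}$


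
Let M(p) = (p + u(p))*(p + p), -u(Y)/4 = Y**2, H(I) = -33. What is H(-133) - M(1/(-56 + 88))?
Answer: -135175/4096 ≈ -33.002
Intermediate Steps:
u(Y) = -4*Y**2
M(p) = 2*p*(p - 4*p**2) (M(p) = (p - 4*p**2)*(p + p) = (p - 4*p**2)*(2*p) = 2*p*(p - 4*p**2))
H(-133) - M(1/(-56 + 88)) = -33 - (1/(-56 + 88))**2*(2 - 8/(-56 + 88)) = -33 - (1/32)**2*(2 - 8/32) = -33 - (1/32)**2*(2 - 8*1/32) = -33 - (2 - 1/4)/1024 = -33 - 7/(1024*4) = -33 - 1*7/4096 = -33 - 7/4096 = -135175/4096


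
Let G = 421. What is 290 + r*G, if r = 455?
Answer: 191845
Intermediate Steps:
290 + r*G = 290 + 455*421 = 290 + 191555 = 191845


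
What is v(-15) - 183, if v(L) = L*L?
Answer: 42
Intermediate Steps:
v(L) = L²
v(-15) - 183 = (-15)² - 183 = 225 - 183 = 42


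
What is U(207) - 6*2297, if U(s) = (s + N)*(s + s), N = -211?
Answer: -15438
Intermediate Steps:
U(s) = 2*s*(-211 + s) (U(s) = (s - 211)*(s + s) = (-211 + s)*(2*s) = 2*s*(-211 + s))
U(207) - 6*2297 = 2*207*(-211 + 207) - 6*2297 = 2*207*(-4) - 13782 = -1656 - 13782 = -15438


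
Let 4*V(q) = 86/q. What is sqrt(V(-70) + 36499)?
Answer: sqrt(178843595)/70 ≈ 191.05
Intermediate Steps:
V(q) = 43/(2*q) (V(q) = (86/q)/4 = 43/(2*q))
sqrt(V(-70) + 36499) = sqrt((43/2)/(-70) + 36499) = sqrt((43/2)*(-1/70) + 36499) = sqrt(-43/140 + 36499) = sqrt(5109817/140) = sqrt(178843595)/70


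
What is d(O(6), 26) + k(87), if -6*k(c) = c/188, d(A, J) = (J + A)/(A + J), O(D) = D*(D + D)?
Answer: 347/376 ≈ 0.92287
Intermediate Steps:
O(D) = 2*D² (O(D) = D*(2*D) = 2*D²)
d(A, J) = 1 (d(A, J) = (A + J)/(A + J) = 1)
k(c) = -c/1128 (k(c) = -c/(6*188) = -c/1128)
d(O(6), 26) + k(87) = 1 - 1/1128*87 = 1 - 29/376 = 347/376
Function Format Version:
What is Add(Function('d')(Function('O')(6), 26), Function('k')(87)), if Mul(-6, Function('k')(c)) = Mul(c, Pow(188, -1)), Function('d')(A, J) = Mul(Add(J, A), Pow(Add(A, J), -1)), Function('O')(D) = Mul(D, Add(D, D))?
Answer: Rational(347, 376) ≈ 0.92287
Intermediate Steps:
Function('O')(D) = Mul(2, Pow(D, 2)) (Function('O')(D) = Mul(D, Mul(2, D)) = Mul(2, Pow(D, 2)))
Function('d')(A, J) = 1 (Function('d')(A, J) = Mul(Add(A, J), Pow(Add(A, J), -1)) = 1)
Function('k')(c) = Mul(Rational(-1, 1128), c) (Function('k')(c) = Mul(Rational(-1, 6), Mul(c, Pow(188, -1))) = Mul(Rational(-1, 6), Mul(c, Rational(1, 188))) = Mul(Rational(-1, 6), Mul(Rational(1, 188), c)) = Mul(Rational(-1, 1128), c))
Add(Function('d')(Function('O')(6), 26), Function('k')(87)) = Add(1, Mul(Rational(-1, 1128), 87)) = Add(1, Rational(-29, 376)) = Rational(347, 376)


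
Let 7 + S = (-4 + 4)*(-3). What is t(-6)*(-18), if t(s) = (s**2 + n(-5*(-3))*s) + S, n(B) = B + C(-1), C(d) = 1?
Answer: 1206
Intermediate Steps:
n(B) = 1 + B (n(B) = B + 1 = 1 + B)
S = -7 (S = -7 + (-4 + 4)*(-3) = -7 + 0*(-3) = -7 + 0 = -7)
t(s) = -7 + s**2 + 16*s (t(s) = (s**2 + (1 - 5*(-3))*s) - 7 = (s**2 + (1 + 15)*s) - 7 = (s**2 + 16*s) - 7 = -7 + s**2 + 16*s)
t(-6)*(-18) = (-7 + (-6)**2 + 16*(-6))*(-18) = (-7 + 36 - 96)*(-18) = -67*(-18) = 1206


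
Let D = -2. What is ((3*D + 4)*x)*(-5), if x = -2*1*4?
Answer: -80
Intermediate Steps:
x = -8 (x = -2*4 = -8)
((3*D + 4)*x)*(-5) = ((3*(-2) + 4)*(-8))*(-5) = ((-6 + 4)*(-8))*(-5) = -2*(-8)*(-5) = 16*(-5) = -80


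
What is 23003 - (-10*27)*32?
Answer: 31643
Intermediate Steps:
23003 - (-10*27)*32 = 23003 - (-270)*32 = 23003 - 1*(-8640) = 23003 + 8640 = 31643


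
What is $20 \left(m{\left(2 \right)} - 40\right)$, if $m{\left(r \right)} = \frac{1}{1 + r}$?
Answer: $- \frac{2380}{3} \approx -793.33$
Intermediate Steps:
$20 \left(m{\left(2 \right)} - 40\right) = 20 \left(\frac{1}{1 + 2} - 40\right) = 20 \left(\frac{1}{3} - 40\right) = 20 \left(- \frac{119}{3}\right) = - \frac{2380}{3}$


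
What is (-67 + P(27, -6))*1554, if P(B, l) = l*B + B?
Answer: -313908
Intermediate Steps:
P(B, l) = B + B*l (P(B, l) = B*l + B = B + B*l)
(-67 + P(27, -6))*1554 = (-67 + 27*(1 - 6))*1554 = (-67 + 27*(-5))*1554 = (-67 - 135)*1554 = -202*1554 = -313908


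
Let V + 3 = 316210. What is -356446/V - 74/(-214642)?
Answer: -38242441507/33935651447 ≈ -1.1269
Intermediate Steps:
V = 316207 (V = -3 + 316210 = 316207)
-356446/V - 74/(-214642) = -356446/316207 - 74/(-214642) = -356446*1/316207 - 74*(-1/214642) = -356446/316207 + 37/107321 = -38242441507/33935651447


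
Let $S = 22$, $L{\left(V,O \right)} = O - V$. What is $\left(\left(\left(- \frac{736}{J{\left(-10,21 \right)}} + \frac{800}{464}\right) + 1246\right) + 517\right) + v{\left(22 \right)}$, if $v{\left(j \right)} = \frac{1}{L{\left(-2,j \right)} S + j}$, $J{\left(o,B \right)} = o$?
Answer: $\frac{29321299}{15950} \approx 1838.3$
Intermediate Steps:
$v{\left(j \right)} = \frac{1}{44 + 23 j}$ ($v{\left(j \right)} = \frac{1}{\left(j - -2\right) 22 + j} = \frac{1}{\left(j + 2\right) 22 + j} = \frac{1}{\left(2 + j\right) 22 + j} = \frac{1}{\left(44 + 22 j\right) + j} = \frac{1}{44 + 23 j}$)
$\left(\left(\left(- \frac{736}{J{\left(-10,21 \right)}} + \frac{800}{464}\right) + 1246\right) + 517\right) + v{\left(22 \right)} = \left(\left(\left(- \frac{736}{-10} + \frac{800}{464}\right) + 1246\right) + 517\right) + \frac{1}{44 + 23 \cdot 22} = \left(\left(\left(\left(-736\right) \left(- \frac{1}{10}\right) + 800 \cdot \frac{1}{464}\right) + 1246\right) + 517\right) + \frac{1}{44 + 506} = \left(\left(\left(\frac{368}{5} + \frac{50}{29}\right) + 1246\right) + 517\right) + \frac{1}{550} = \left(\left(\frac{10922}{145} + 1246\right) + 517\right) + \frac{1}{550} = \left(\frac{191592}{145} + 517\right) + \frac{1}{550} = \frac{266557}{145} + \frac{1}{550} = \frac{29321299}{15950}$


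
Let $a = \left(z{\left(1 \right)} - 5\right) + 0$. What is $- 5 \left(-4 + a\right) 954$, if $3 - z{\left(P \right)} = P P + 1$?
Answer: $38160$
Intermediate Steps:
$z{\left(P \right)} = 2 - P^{2}$ ($z{\left(P \right)} = 3 - \left(P P + 1\right) = 3 - \left(P^{2} + 1\right) = 3 - \left(1 + P^{2}\right) = 2 - P^{2}$)
$a = -4$ ($a = \left(\left(2 - 1^{2}\right) - 5\right) + 0 = \left(\left(2 - 1\right) - 5\right) + 0 = \left(1 - 5\right) + 0 = -4 + 0 = -4$)
$- 5 \left(-4 + a\right) 954 = - 5 \left(-4 - 4\right) 954 = \left(-5\right) \left(-8\right) 954 = 40 \cdot 954 = 38160$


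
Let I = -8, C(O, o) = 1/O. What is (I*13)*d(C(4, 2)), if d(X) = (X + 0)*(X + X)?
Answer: -13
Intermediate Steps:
d(X) = 2*X² (d(X) = X*(2*X) = 2*X²)
(I*13)*d(C(4, 2)) = (-8*13)*(2*(1/4)²) = -208*(¼)² = -208/16 = -104*⅛ = -13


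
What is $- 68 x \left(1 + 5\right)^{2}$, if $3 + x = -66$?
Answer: $168912$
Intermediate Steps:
$x = -69$ ($x = -3 - 66 = -69$)
$- 68 x \left(1 + 5\right)^{2} = \left(-68\right) \left(-69\right) \left(1 + 5\right)^{2} = 4692 \cdot 6^{2} = 4692 \cdot 36 = 168912$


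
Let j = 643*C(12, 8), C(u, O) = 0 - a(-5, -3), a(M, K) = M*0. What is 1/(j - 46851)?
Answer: -1/46851 ≈ -2.1344e-5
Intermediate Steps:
a(M, K) = 0
C(u, O) = 0 (C(u, O) = 0 - 1*0 = 0 + 0 = 0)
j = 0 (j = 643*0 = 0)
1/(j - 46851) = 1/(0 - 46851) = 1/(-46851) = -1/46851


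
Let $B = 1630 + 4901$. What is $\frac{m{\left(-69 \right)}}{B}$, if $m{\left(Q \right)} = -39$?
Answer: $- \frac{13}{2177} \approx -0.0059715$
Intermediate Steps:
$B = 6531$
$\frac{m{\left(-69 \right)}}{B} = - \frac{39}{6531} = \left(-39\right) \frac{1}{6531} = - \frac{13}{2177}$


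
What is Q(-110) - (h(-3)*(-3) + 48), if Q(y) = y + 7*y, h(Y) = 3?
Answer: -919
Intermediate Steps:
Q(y) = 8*y
Q(-110) - (h(-3)*(-3) + 48) = 8*(-110) - (3*(-3) + 48) = -880 - (-9 + 48) = -880 - 1*39 = -880 - 39 = -919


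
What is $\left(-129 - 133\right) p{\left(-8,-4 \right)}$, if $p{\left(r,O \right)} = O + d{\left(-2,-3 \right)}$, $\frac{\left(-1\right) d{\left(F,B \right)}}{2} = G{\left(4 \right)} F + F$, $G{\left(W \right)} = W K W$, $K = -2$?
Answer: $33536$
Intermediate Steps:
$G{\left(W \right)} = - 2 W^{2}$ ($G{\left(W \right)} = W \left(-2\right) W = - 2 W W = - 2 W^{2}$)
$d{\left(F,B \right)} = 62 F$ ($d{\left(F,B \right)} = - 2 \left(- 2 \cdot 4^{2} F + F\right) = - 2 \left(\left(-2\right) 16 F + F\right) = - 2 \left(- 32 F + F\right) = - 2 \left(- 31 F\right) = 62 F$)
$p{\left(r,O \right)} = -124 + O$ ($p{\left(r,O \right)} = O + 62 \left(-2\right) = O - 124 = -124 + O$)
$\left(-129 - 133\right) p{\left(-8,-4 \right)} = \left(-129 - 133\right) \left(-124 - 4\right) = \left(-262\right) \left(-128\right) = 33536$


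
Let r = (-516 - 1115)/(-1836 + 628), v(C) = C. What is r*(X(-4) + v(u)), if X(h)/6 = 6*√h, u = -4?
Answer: -1631/302 + 14679*I/151 ≈ -5.4007 + 97.212*I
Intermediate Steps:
X(h) = 36*√h (X(h) = 6*(6*√h) = 36*√h)
r = 1631/1208 (r = -1631/(-1208) = -1631*(-1/1208) = 1631/1208 ≈ 1.3502)
r*(X(-4) + v(u)) = 1631*(36*√(-4) - 4)/1208 = 1631*(36*(2*I) - 4)/1208 = 1631*(72*I - 4)/1208 = 1631*(-4 + 72*I)/1208 = -1631/302 + 14679*I/151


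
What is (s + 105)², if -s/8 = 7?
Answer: 2401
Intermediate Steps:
s = -56 (s = -8*7 = -56)
(s + 105)² = (-56 + 105)² = 49² = 2401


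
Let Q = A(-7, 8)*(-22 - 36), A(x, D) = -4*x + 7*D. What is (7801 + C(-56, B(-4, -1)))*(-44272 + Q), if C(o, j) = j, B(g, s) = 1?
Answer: -383421488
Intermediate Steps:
Q = -4872 (Q = (-4*(-7) + 7*8)*(-22 - 36) = (28 + 56)*(-58) = 84*(-58) = -4872)
(7801 + C(-56, B(-4, -1)))*(-44272 + Q) = (7801 + 1)*(-44272 - 4872) = 7802*(-49144) = -383421488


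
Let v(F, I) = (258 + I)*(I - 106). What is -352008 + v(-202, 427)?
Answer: -132123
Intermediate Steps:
v(F, I) = (-106 + I)*(258 + I) (v(F, I) = (258 + I)*(-106 + I) = (-106 + I)*(258 + I))
-352008 + v(-202, 427) = -352008 + (-27348 + 427² + 152*427) = -352008 + (-27348 + 182329 + 64904) = -352008 + 219885 = -132123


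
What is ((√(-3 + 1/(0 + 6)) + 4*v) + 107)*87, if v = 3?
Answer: 10353 + 29*I*√102/2 ≈ 10353.0 + 146.44*I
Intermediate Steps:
((√(-3 + 1/(0 + 6)) + 4*v) + 107)*87 = ((√(-3 + 1/(0 + 6)) + 4*3) + 107)*87 = ((√(-3 + 1/6) + 12) + 107)*87 = ((√(-3 + ⅙) + 12) + 107)*87 = ((√(-17/6) + 12) + 107)*87 = ((I*√102/6 + 12) + 107)*87 = ((12 + I*√102/6) + 107)*87 = (119 + I*√102/6)*87 = 10353 + 29*I*√102/2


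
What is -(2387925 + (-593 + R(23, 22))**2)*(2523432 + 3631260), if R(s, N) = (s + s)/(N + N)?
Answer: -2039286767598117/121 ≈ -1.6854e+13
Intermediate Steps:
R(s, N) = s/N (R(s, N) = (2*s)/((2*N)) = (2*s)*(1/(2*N)) = s/N)
-(2387925 + (-593 + R(23, 22))**2)*(2523432 + 3631260) = -(2387925 + (-593 + 23/22)**2)*(2523432 + 3631260) = -(2387925 + (-593 + 23*(1/22))**2)*6154692 = -(2387925 + (-593 + 23/22)**2)*6154692 = -(2387925 + (-13023/22)**2)*6154692 = -(2387925 + 169598529/484)*6154692 = -1325354229*6154692/484 = -1*2039286767598117/121 = -2039286767598117/121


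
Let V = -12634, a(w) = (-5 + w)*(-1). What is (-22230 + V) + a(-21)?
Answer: -34838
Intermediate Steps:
a(w) = 5 - w
(-22230 + V) + a(-21) = (-22230 - 12634) + (5 - 1*(-21)) = -34864 + (5 + 21) = -34864 + 26 = -34838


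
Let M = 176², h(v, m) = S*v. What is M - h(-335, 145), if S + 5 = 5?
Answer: 30976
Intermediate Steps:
S = 0 (S = -5 + 5 = 0)
h(v, m) = 0 (h(v, m) = 0*v = 0)
M = 30976
M - h(-335, 145) = 30976 - 1*0 = 30976 + 0 = 30976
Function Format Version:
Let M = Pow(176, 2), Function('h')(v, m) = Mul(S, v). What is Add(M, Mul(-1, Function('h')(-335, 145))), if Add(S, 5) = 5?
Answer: 30976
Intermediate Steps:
S = 0 (S = Add(-5, 5) = 0)
Function('h')(v, m) = 0 (Function('h')(v, m) = Mul(0, v) = 0)
M = 30976
Add(M, Mul(-1, Function('h')(-335, 145))) = Add(30976, Mul(-1, 0)) = Add(30976, 0) = 30976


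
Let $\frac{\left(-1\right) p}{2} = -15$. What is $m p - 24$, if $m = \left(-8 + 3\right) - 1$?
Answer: $-204$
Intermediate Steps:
$m = -6$ ($m = -5 - 1 = -6$)
$p = 30$ ($p = \left(-2\right) \left(-15\right) = 30$)
$m p - 24 = \left(-6\right) 30 - 24 = -180 - 24 = -204$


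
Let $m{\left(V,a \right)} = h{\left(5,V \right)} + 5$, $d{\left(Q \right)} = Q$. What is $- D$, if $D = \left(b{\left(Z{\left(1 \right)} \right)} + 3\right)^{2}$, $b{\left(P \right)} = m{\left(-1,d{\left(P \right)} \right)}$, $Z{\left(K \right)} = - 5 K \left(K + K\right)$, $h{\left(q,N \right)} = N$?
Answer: $-49$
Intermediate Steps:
$Z{\left(K \right)} = - 10 K^{2}$ ($Z{\left(K \right)} = - 5 K 2 K = - 10 K^{2}$)
$m{\left(V,a \right)} = 5 + V$ ($m{\left(V,a \right)} = V + 5 = 5 + V$)
$b{\left(P \right)} = 4$ ($b{\left(P \right)} = 5 - 1 = 4$)
$D = 49$ ($D = \left(4 + 3\right)^{2} = 7^{2} = 49$)
$- D = \left(-1\right) 49 = -49$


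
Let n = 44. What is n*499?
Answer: 21956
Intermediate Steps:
n*499 = 44*499 = 21956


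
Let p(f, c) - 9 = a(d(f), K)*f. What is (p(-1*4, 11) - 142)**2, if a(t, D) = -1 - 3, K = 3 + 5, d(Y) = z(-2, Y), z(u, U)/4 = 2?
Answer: 13689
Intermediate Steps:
z(u, U) = 8 (z(u, U) = 4*2 = 8)
d(Y) = 8
K = 8
a(t, D) = -4
p(f, c) = 9 - 4*f
(p(-1*4, 11) - 142)**2 = ((9 - (-4)*4) - 142)**2 = ((9 - 4*(-4)) - 142)**2 = ((9 + 16) - 142)**2 = (25 - 142)**2 = (-117)**2 = 13689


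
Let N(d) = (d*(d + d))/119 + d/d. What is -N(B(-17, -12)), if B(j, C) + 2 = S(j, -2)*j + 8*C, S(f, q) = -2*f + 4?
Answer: -1107191/119 ≈ -9304.1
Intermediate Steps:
S(f, q) = 4 - 2*f
B(j, C) = -2 + 8*C + j*(4 - 2*j) (B(j, C) = -2 + ((4 - 2*j)*j + 8*C) = -2 + (j*(4 - 2*j) + 8*C) = -2 + (8*C + j*(4 - 2*j)) = -2 + 8*C + j*(4 - 2*j))
N(d) = 1 + 2*d**2/119 (N(d) = (d*(2*d))*(1/119) + 1 = (2*d**2)*(1/119) + 1 = 2*d**2/119 + 1 = 1 + 2*d**2/119)
-N(B(-17, -12)) = -(1 + 2*(-2 + 8*(-12) - 2*(-17)*(-2 - 17))**2/119) = -(1 + 2*(-2 - 96 - 2*(-17)*(-19))**2/119) = -(1 + 2*(-2 - 96 - 646)**2/119) = -(1 + (2/119)*(-744)**2) = -(1 + (2/119)*553536) = -(1 + 1107072/119) = -1*1107191/119 = -1107191/119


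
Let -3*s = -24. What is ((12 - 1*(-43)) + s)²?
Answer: 3969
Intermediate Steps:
s = 8 (s = -⅓*(-24) = 8)
((12 - 1*(-43)) + s)² = ((12 - 1*(-43)) + 8)² = ((12 + 43) + 8)² = (55 + 8)² = 63² = 3969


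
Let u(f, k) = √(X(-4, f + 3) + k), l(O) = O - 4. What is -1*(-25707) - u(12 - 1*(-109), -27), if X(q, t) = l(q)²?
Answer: 25707 - √37 ≈ 25701.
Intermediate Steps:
l(O) = -4 + O
X(q, t) = (-4 + q)²
u(f, k) = √(64 + k) (u(f, k) = √((-4 - 4)² + k) = √((-8)² + k) = √(64 + k))
-1*(-25707) - u(12 - 1*(-109), -27) = -1*(-25707) - √(64 - 27) = 25707 - √37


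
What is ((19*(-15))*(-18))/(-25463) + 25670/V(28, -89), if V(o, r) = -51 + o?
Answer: -653753200/585649 ≈ -1116.3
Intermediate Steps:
((19*(-15))*(-18))/(-25463) + 25670/V(28, -89) = ((19*(-15))*(-18))/(-25463) + 25670/(-51 + 28) = -285*(-18)*(-1/25463) + 25670/(-23) = 5130*(-1/25463) + 25670*(-1/23) = -5130/25463 - 25670/23 = -653753200/585649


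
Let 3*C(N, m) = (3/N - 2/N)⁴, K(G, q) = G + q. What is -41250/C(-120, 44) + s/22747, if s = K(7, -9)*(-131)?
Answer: -583706217599999738/22747 ≈ -2.5661e+13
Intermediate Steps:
C(N, m) = 1/(3*N⁴) (C(N, m) = (3/N - 2/N)⁴/3 = (1/N)⁴/3 = 1/(3*N⁴))
s = 262 (s = (7 - 9)*(-131) = -2*(-131) = 262)
-41250/C(-120, 44) + s/22747 = -41250/((⅓)/(-120)⁴) + 262/22747 = -41250/((⅓)*(1/207360000)) + 262*(1/22747) = -41250/1/622080000 + 262/22747 = -41250*622080000 + 262/22747 = -25660800000000 + 262/22747 = -583706217599999738/22747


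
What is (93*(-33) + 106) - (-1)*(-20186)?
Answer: -23149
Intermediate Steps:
(93*(-33) + 106) - (-1)*(-20186) = (-3069 + 106) - 1*20186 = -2963 - 20186 = -23149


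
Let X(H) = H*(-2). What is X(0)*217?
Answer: 0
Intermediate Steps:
X(H) = -2*H
X(0)*217 = -2*0*217 = 0*217 = 0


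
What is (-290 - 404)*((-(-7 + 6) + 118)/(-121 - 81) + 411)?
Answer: -28767341/101 ≈ -2.8483e+5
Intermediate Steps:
(-290 - 404)*((-(-7 + 6) + 118)/(-121 - 81) + 411) = -694*((-1*(-1) + 118)/(-202) + 411) = -694*((1 + 118)*(-1/202) + 411) = -694*(119*(-1/202) + 411) = -694*(-119/202 + 411) = -694*82903/202 = -28767341/101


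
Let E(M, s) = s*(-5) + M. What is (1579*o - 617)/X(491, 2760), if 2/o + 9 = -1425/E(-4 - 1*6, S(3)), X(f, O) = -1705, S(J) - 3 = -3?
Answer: 158423/455235 ≈ 0.34800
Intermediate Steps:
S(J) = 0 (S(J) = 3 - 3 = 0)
E(M, s) = M - 5*s (E(M, s) = -5*s + M = M - 5*s)
o = 4/267 (o = 2/(-9 - 1425/((-4 - 1*6) - 5*0)) = 2/(-9 - 1425/((-4 - 6) + 0)) = 2/(-9 - 1425/(-10 + 0)) = 2/(-9 - 1425/(-10)) = 2/(-9 - 1425*(-⅒)) = 2/(-9 + 285/2) = 2/(267/2) = 2*(2/267) = 4/267 ≈ 0.014981)
(1579*o - 617)/X(491, 2760) = (1579*(4/267) - 617)/(-1705) = (6316/267 - 617)*(-1/1705) = -158423/267*(-1/1705) = 158423/455235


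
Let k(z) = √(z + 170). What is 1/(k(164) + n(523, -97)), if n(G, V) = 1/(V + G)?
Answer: -426/60612983 + 181476*√334/60612983 ≈ 0.054711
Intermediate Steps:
n(G, V) = 1/(G + V)
k(z) = √(170 + z)
1/(k(164) + n(523, -97)) = 1/(√(170 + 164) + 1/(523 - 97)) = 1/(√334 + 1/426) = 1/(1/426 + √334)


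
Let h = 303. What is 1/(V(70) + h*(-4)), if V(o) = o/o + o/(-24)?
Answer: -12/14567 ≈ -0.00082378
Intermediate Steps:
V(o) = 1 - o/24 (V(o) = 1 + o*(-1/24) = 1 - o/24)
1/(V(70) + h*(-4)) = 1/((1 - 1/24*70) + 303*(-4)) = 1/((1 - 35/12) - 1212) = 1/(-23/12 - 1212) = 1/(-14567/12) = -12/14567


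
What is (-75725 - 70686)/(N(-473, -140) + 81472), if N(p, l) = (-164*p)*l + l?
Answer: 146411/10778748 ≈ 0.013583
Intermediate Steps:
N(p, l) = l - 164*l*p (N(p, l) = -164*l*p + l = l - 164*l*p)
(-75725 - 70686)/(N(-473, -140) + 81472) = (-75725 - 70686)/(-140*(1 - 164*(-473)) + 81472) = -146411/(-140*(1 + 77572) + 81472) = -146411/(-140*77573 + 81472) = -146411/(-10860220 + 81472) = -146411/(-10778748) = -146411*(-1/10778748) = 146411/10778748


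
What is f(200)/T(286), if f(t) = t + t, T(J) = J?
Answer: 200/143 ≈ 1.3986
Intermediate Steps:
f(t) = 2*t
f(200)/T(286) = (2*200)/286 = 400*(1/286) = 200/143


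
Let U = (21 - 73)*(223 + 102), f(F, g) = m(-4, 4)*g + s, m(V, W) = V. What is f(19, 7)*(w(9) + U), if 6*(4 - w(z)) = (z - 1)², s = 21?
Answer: 355040/3 ≈ 1.1835e+5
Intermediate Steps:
w(z) = 4 - (-1 + z)²/6 (w(z) = 4 - (z - 1)²/6 = 4 - (-1 + z)²/6)
f(F, g) = 21 - 4*g (f(F, g) = -4*g + 21 = 21 - 4*g)
U = -16900 (U = -52*325 = -16900)
f(19, 7)*(w(9) + U) = (21 - 4*7)*((4 - (-1 + 9)²/6) - 16900) = (21 - 28)*((4 - ⅙*8²) - 16900) = -7*((4 - ⅙*64) - 16900) = -7*((4 - 32/3) - 16900) = -7*(-20/3 - 16900) = -7*(-50720/3) = 355040/3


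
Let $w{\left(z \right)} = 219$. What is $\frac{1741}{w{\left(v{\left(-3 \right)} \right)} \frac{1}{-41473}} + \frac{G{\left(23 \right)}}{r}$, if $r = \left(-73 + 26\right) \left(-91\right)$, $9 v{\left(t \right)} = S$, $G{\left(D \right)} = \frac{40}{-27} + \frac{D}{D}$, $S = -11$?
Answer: $- \frac{213797503846}{648459} \approx -3.297 \cdot 10^{5}$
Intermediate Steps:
$G{\left(D \right)} = - \frac{13}{27}$ ($G{\left(D \right)} = 40 \left(- \frac{1}{27}\right) + 1 = - \frac{40}{27} + 1 = - \frac{13}{27}$)
$v{\left(t \right)} = - \frac{11}{9}$ ($v{\left(t \right)} = \frac{1}{9} \left(-11\right) = - \frac{11}{9}$)
$r = 4277$ ($r = \left(-47\right) \left(-91\right) = 4277$)
$\frac{1741}{w{\left(v{\left(-3 \right)} \right)} \frac{1}{-41473}} + \frac{G{\left(23 \right)}}{r} = \frac{1741}{219 \frac{1}{-41473}} - \frac{13}{27 \cdot 4277} = \frac{1741}{219 \left(- \frac{1}{41473}\right)} - \frac{1}{8883} = \frac{1741}{- \frac{219}{41473}} - \frac{1}{8883} = 1741 \left(- \frac{41473}{219}\right) - \frac{1}{8883} = - \frac{72204493}{219} - \frac{1}{8883} = - \frac{213797503846}{648459}$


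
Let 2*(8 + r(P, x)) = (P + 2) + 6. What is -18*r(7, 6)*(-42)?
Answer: -378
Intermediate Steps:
r(P, x) = -4 + P/2 (r(P, x) = -8 + ((P + 2) + 6)/2 = -8 + ((2 + P) + 6)/2 = -8 + (8 + P)/2 = -8 + (4 + P/2) = -4 + P/2)
-18*r(7, 6)*(-42) = -18*(-4 + (½)*7)*(-42) = -18*(-4 + 7/2)*(-42) = -18*(-½)*(-42) = 9*(-42) = -378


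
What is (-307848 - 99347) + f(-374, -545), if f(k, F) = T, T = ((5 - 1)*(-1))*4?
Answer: -407211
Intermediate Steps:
T = -16 (T = (4*(-1))*4 = -4*4 = -16)
f(k, F) = -16
(-307848 - 99347) + f(-374, -545) = (-307848 - 99347) - 16 = -407195 - 16 = -407211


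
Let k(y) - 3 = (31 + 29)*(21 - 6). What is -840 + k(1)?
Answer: 63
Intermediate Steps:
k(y) = 903 (k(y) = 3 + (31 + 29)*(21 - 6) = 3 + 60*15 = 3 + 900 = 903)
-840 + k(1) = -840 + 903 = 63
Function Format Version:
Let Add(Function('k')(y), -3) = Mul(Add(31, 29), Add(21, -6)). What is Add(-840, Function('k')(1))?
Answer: 63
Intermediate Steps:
Function('k')(y) = 903 (Function('k')(y) = Add(3, Mul(Add(31, 29), Add(21, -6))) = Add(3, Mul(60, 15)) = Add(3, 900) = 903)
Add(-840, Function('k')(1)) = Add(-840, 903) = 63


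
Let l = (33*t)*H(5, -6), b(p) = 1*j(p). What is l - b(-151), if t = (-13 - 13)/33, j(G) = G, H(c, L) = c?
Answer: 21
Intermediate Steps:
t = -26/33 (t = -26*1/33 = -26/33 ≈ -0.78788)
b(p) = p (b(p) = 1*p = p)
l = -130 (l = (33*(-26/33))*5 = -26*5 = -130)
l - b(-151) = -130 - 1*(-151) = -130 + 151 = 21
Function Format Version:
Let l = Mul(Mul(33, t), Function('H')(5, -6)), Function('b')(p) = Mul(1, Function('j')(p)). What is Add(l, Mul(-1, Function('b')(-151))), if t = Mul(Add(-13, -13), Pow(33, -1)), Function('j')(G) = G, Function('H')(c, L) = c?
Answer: 21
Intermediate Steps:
t = Rational(-26, 33) (t = Mul(-26, Rational(1, 33)) = Rational(-26, 33) ≈ -0.78788)
Function('b')(p) = p (Function('b')(p) = Mul(1, p) = p)
l = -130 (l = Mul(Mul(33, Rational(-26, 33)), 5) = Mul(-26, 5) = -130)
Add(l, Mul(-1, Function('b')(-151))) = Add(-130, Mul(-1, -151)) = Add(-130, 151) = 21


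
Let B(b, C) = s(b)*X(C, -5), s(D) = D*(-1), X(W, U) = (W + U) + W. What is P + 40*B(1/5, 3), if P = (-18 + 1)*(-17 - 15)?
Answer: 536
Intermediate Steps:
P = 544 (P = -17*(-32) = 544)
X(W, U) = U + 2*W (X(W, U) = (U + W) + W = U + 2*W)
s(D) = -D
B(b, C) = -b*(-5 + 2*C) (B(b, C) = (-b)*(-5 + 2*C) = -b*(-5 + 2*C))
P + 40*B(1/5, 3) = 544 + 40*((5 - 2*3)/5) = 544 + 40*((5 - 6)/5) = 544 + 40*((⅕)*(-1)) = 544 + 40*(-⅕) = 544 - 8 = 536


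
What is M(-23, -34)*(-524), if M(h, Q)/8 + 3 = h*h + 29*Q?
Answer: 1928320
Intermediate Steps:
M(h, Q) = -24 + 8*h**2 + 232*Q (M(h, Q) = -24 + 8*(h*h + 29*Q) = -24 + 8*(h**2 + 29*Q) = -24 + (8*h**2 + 232*Q) = -24 + 8*h**2 + 232*Q)
M(-23, -34)*(-524) = (-24 + 8*(-23)**2 + 232*(-34))*(-524) = (-24 + 8*529 - 7888)*(-524) = (-24 + 4232 - 7888)*(-524) = -3680*(-524) = 1928320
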